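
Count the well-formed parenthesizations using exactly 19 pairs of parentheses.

The structures are counted by the Catalan number C_n. Here n = 19 (pairs).
C_n = (2n)!/(n!(n+1)!), so C_{19} = 38!/(19! x 20!) = C(38,19)/20 = 35345263800/20.

Final answer: C_{19} = 1767263190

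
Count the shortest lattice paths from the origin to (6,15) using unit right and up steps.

Each path has 6 right steps and 15 up steps in some order (21 steps total).
Choose which 15 of the 21 steps are up: C(21,15).

Final answer: C(21,15) = 54264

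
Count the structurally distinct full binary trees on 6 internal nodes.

The structures are counted by the Catalan number C_n. Here n = 6.
C_n = C(2n,n)/(n+1), so C_{6} = C(12,6)/7 = 924/7.

Final answer: C_{6} = 132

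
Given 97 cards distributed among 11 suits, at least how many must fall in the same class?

By pigeonhole with 97 objects and 11 categories: ceiling(97/11).

Final answer: 9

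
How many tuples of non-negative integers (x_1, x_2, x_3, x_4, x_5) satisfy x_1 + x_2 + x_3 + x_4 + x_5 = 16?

Stars and bars with 16 stars and 4 bars:
C(16+5-1, 5-1) = C(20,4).

Final answer: C(20,4) = 4845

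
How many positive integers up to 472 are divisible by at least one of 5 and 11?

Multiples of 5: 94. Multiples of 11: 42. Of both (lcm=55): 8.
By inclusion-exclusion: 94 + 42 - 8.

Final answer: 128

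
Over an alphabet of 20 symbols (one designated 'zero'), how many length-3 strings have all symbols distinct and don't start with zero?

The leading digit has 19 choices (anything but zero); the next has 19 (anything but the first), then 18, and so on, one fewer each time.
Total: 19 x 19 x 18.

Final answer: 6498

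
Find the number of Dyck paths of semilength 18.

Total monotonic paths to (18,18): C(36,18) = 9075135300.
Reflecting each bad path at its first crossing gives a bijection with paths to (17,19): C(36,19) = 8597496600.
Valid Dyck paths: 9075135300 - 8597496600.
(These counts are the Catalan numbers.)

Final answer: C_{18} = 477638700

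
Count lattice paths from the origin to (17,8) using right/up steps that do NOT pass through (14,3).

Total paths to (17,8): C(25,8) = 1081575.
Paths through (14,3): C(17,3) x C(8,5) = 38080.
Avoiding (14,3): 1081575 - 38080.

Final answer: 1043495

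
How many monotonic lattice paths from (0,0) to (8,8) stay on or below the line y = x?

Total monotonic paths to (8,8): C(16,8) = 12870.
By the reflection principle, paths that go above the diagonal number C(16,9) = 11440.
Valid Dyck paths: 12870 - 11440.
(These counts are the Catalan numbers.)

Final answer: C_{8} = 1430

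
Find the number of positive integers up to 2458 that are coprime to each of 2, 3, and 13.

|div by 2|=1229, |div by 3|=819, |div by 13|=189.
|div by 2&3|=409, |div by 2&13|=94, |div by 3&13|=63, |div by all|=31.
By inclusion-exclusion, divisible by at least one: 1229+819+189-409-94-63+31 = 1702.
Not divisible by any: 2458 - 1702.

Final answer: 756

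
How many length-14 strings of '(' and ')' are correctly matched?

This is a standard Catalan-number count: the answer is C_n. Here n = 7 (pairs).
Using C_0 = 1 and C_(k+1) = C_k x 2(2k+1)/(k+2), build up term by term: C_1=1, C_2=2, C_3=5, C_4=14, C_5=42, C_6=132, C_7=429.

Final answer: C_{7} = 429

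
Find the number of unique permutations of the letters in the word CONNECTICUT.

Letters (C:3, E:1, I:1, N:2, O:1, T:2, U:1). Total letters: 11.
Permutations = 11!/(3! x 2! x 2!).

Final answer: 1663200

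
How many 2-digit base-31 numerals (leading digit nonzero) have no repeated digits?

First digit: 30 (nonzero). Second: 30 (not first). Third: 29, etc.
Total: 30 x 30.

Final answer: 900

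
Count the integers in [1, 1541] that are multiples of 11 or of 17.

Multiples of 11: 140. Multiples of 17: 90. Of both (lcm=187): 8.
By inclusion-exclusion: 140 + 90 - 8.

Final answer: 222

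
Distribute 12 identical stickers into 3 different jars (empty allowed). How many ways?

Stars and bars: C(n+k-1, k-1) = C(14,2).

Final answer: C(14,2) = 91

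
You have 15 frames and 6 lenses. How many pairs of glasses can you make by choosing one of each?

By the multiplication principle: 15 x 6.

Final answer: 90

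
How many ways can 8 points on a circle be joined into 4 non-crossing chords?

The structures are counted by the Catalan number C_n. Here n = 8/2 = 4.
C_n = C(2n,n)/(n+1), so C_{4} = C(8,4)/5 = 70/5.

Final answer: C_{4} = 14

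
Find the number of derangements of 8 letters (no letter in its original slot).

Use the recurrence D(n) = (n-1)(D(n-1) + D(n-2)) with D(0)=1, D(1)=0.
D(2) = 1 x (0 + 1) = 1
D(3) = 2 x (1 + 0) = 2
D(4) = 3 x (2 + 1) = 9
D(5) = 4 x (9 + 2) = 44
D(6) = 5 x (44 + 9) = 265
D(7) = 6 x (265 + 44) = 1854
D(8) = 7 x (D(7) + D(6)) = 7 x (1854 + 265)

Final answer: D(8) = 14833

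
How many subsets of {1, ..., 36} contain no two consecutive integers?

Let a(n) count such subsets of {1, ..., n}. Either n is excluded (a(n-1) ways) or n is included, forcing n-1 out (a(n-2) ways), so a(n) = a(n-1) + a(n-2) with a(1)=2, a(2)=3.
Iterating the recurrence: a(1)=2, a(2)=3, a(3)=5, a(4)=8, a(5)=13, a(6)=21, a(7)=34, a(8)=55, a(9)=89, a(10)=144, a(11)=233, a(12)=377, a(13)=610, a(14)=987, a(15)=1597, a(16)=2584, a(17)=4181, a(18)=6765, a(19)=10946, a(20)=17711, a(21)=28657, a(22)=46368, a(23)=75025, a(24)=121393, a(25)=196418, a(26)=317811, a(27)=514229, a(28)=832040, a(29)=1346269, a(30)=2178309, a(31)=3524578, a(32)=5702887, a(33)=9227465, a(34)=14930352, a(35)=24157817, a(36)=39088169.

Final answer: 39088169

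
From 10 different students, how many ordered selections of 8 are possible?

P(10,8) = 10!/(10-8)! = 10!/2!.

Final answer: P(10,8) = 1814400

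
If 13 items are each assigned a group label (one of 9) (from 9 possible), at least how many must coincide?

There are 9 possible values for group label (one of 9). With 13 items and 9 categories, by pigeonhole: ceiling(13/9).

Final answer: 2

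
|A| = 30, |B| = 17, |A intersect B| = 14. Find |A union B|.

|A union B| = |A| + |B| - |A intersect B| = 30 + 17 - 14.

Final answer: 33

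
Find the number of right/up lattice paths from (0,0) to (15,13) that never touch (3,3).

Total paths to (15,13): C(28,13) = 37442160.
Paths through (3,3): C(6,3) x C(22,10) = 12932920.
Avoiding (3,3): 37442160 - 12932920.

Final answer: 24509240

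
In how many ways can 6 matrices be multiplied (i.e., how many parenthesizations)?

This is a standard Catalan-number count: the answer is C_n. Here n = 6 - 1 = 5.
Using C_0 = 1 and C_(k+1) = C_k x 2(2k+1)/(k+2), build up term by term: C_1=1, C_2=2, C_3=5, C_4=14, C_5=42.

Final answer: C_{5} = 42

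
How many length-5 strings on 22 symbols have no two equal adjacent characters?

Let g(n) count such strings. g(1) = 22, and each valid string of length n-1 extends in 21 ways (any symbol but the last), so g(n) = 21 g(n-1).
Total: g(5) = 22 x 21^4.

Final answer: 22 x 21^{4} = 4278582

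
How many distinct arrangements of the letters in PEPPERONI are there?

Letters (E:2, I:1, N:1, O:1, P:3, R:1). Total letters: 9.
Permutations = 9!/(3! x 2!).

Final answer: 30240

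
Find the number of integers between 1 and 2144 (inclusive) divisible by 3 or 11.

Multiples of 3: 714. Multiples of 11: 194. Of both (lcm=33): 64.
By inclusion-exclusion: 714 + 194 - 64.

Final answer: 844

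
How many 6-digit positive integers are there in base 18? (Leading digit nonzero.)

Leading digit: 17 options (nonzero). Other 5 digit(s): 18 options each.
Total: 17 x 18^5.

Final answer: 32122656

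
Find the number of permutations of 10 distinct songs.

The number of ways to arrange 10 distinct objects is 10!.

Final answer: 10! = 3628800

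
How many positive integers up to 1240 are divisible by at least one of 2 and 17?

Multiples of 2: 620. Multiples of 17: 72. Of both (lcm=34): 36.
By inclusion-exclusion: 620 + 72 - 36.

Final answer: 656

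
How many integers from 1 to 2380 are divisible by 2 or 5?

Multiples of 2: 1190. Multiples of 5: 476. Of both (lcm=10): 238.
By inclusion-exclusion: 1190 + 476 - 238.

Final answer: 1428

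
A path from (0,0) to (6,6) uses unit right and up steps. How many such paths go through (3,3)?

Paths (0,0)->(3,3): C(6,3) = 20.
Paths (3,3)->(6,6): C(6,3) = 20.
By multiplication principle: 20 x 20.

Final answer: 400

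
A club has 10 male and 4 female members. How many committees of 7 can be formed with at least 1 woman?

Sum over valid woman counts:
C(4,1)C(10,6) = 840
C(4,2)C(10,5) = 1512
C(4,3)C(10,4) = 840
C(4,4)C(10,3) = 120
Total: 840 + 1512 + 840 + 120.

Final answer: 3312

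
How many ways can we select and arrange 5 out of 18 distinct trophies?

P(18,5) = 18!/(18-5)! = 18!/13!.

Final answer: P(18,5) = 1028160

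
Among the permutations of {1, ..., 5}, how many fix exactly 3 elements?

Choose which 3 elements are fixed: C(5,3) = 10.
Derange the remaining 2 using D(j) = (j-1)(D(j-1) + D(j-2)), D(0)=1, D(1)=0: D(2)=1.
Total: 10 x 1.

Final answer: C(5,3) D(2) = 10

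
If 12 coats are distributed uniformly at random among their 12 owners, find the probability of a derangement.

Use the recurrence D(n) = (n-1)(D(n-1) + D(n-2)) with D(0)=1, D(1)=0.
Building up: D(2)=1, D(3)=2, D(4)=9, D(5)=44, D(6)=265, D(7)=1854, D(8)=14833, D(9)=133496, D(10)=1334961, D(11)=14684570, D(12)=176214841.
Total arrangements: 12! = 479001600.
Probability = D(12)/12! = 16019531/43545600.

Final answer: D(12)/12! = 176214841/479001600 = 0.367879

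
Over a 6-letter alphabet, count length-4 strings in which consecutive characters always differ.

Let g(n) count such strings. g(1) = 6, and each valid string of length n-1 extends in 5 ways (any symbol but the last), so g(n) = 5 g(n-1).
Total: g(4) = 6 x 5^3.

Final answer: 6 x 5^{3} = 750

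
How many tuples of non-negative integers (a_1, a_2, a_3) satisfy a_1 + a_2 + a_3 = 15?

Stars and bars with 15 stars and 2 bars:
C(15+3-1, 3-1) = C(17,2).

Final answer: C(17,2) = 136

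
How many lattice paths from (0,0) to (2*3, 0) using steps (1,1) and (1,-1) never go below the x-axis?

Total monotonic paths to (3,3): C(6,3) = 20.
Reflecting each bad path at its first crossing gives a bijection with paths to (2,4): C(6,4) = 15.
Valid Dyck paths: 20 - 15.
(This is the Catalan number C_{3}.)

Final answer: C_{3} = 5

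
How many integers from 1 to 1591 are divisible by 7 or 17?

Multiples of 7: 227. Multiples of 17: 93. Of both (lcm=119): 13.
By inclusion-exclusion: 227 + 93 - 13.

Final answer: 307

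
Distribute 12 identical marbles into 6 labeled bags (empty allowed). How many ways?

Stars and bars: C(n+k-1, k-1) = C(17,5).

Final answer: C(17,5) = 6188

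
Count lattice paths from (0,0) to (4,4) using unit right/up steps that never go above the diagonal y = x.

Total monotonic paths to (4,4): C(8,4) = 70.
By the reflection principle, paths that go above the diagonal number C(8,5) = 56.
Valid Dyck paths: 70 - 56.
(This is the Catalan number C_{4}.)

Final answer: C_{4} = 14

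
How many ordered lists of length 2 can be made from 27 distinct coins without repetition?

P(27,2) = 27!/(27-2)! = 27!/25!.

Final answer: P(27,2) = 702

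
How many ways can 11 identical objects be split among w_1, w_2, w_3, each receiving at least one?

Substitute w'_i = w_i - 1 (so w'_i >= 0). Then sum w'_i = 11 - 3 = 8.
Stars and bars: C(8+3-1, 3-1) = C(10,2).

Final answer: C(10,2) = 45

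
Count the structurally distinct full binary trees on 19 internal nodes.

The structures are counted by the Catalan number C_n. Here n = 19.
C_n = C(2n,n) - C(2n,n+1), so C_{19} = C(38,19) - C(38,20) = 35345263800 - 33578000610.

Final answer: C_{19} = 1767263190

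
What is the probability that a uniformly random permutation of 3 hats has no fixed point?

Derangements satisfy D(n) = (n-1)(D(n-1) + D(n-2)), starting from D(0)=1, D(1)=0.
Building up: D(2)=1, D(3)=2.
Total arrangements: 3! = 6.
Probability = D(3)/3! = 1/3.

Final answer: D(3)/3! = 2/6 = 0.333333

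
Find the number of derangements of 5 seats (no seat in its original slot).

D(n) = (n-1)(D(n-1) + D(n-2)), D(0)=1, D(1)=0.
D(2) = 1 x (0 + 1) = 1
D(3) = 2 x (1 + 0) = 2
D(4) = 3 x (2 + 1) = 9
D(5) = 4 x (D(4) + D(3)) = 4 x (9 + 2)

Final answer: D(5) = 44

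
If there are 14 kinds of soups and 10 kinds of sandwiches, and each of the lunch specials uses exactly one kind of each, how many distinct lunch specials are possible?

By the multiplication principle: 14 x 10.

Final answer: 140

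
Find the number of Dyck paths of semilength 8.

Total monotonic paths to (8,8): C(16,8) = 12870.
Reflecting each bad path at its first crossing gives a bijection with paths to (7,9): C(16,9) = 11440.
Valid Dyck paths: 12870 - 11440.
(These counts are the Catalan numbers.)

Final answer: C_{8} = 1430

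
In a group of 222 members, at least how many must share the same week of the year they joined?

There are 52 possible values for week of the year they joined. With 222 members and 52 categories, by pigeonhole: ceiling(222/52).

Final answer: 5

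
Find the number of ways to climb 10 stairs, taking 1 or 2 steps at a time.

Let f(n) be the number of climbs. Removing the last move (1 or 2 steps) gives f(n) = f(n-1) + f(n-2); base cases f(1)=1, f(2)=2.
Computing successive values: f(1)=1, f(2)=2, f(3)=3, f(4)=5, f(5)=8, f(6)=13, f(7)=21, f(8)=34, f(9)=55, f(10)=89.

Final answer: 89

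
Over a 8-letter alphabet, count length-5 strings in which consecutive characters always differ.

Let g(n) count such strings. g(1) = 8, and each valid string of length n-1 extends in 7 ways (any symbol but the last), so g(n) = 7 g(n-1).
Total: g(5) = 8 x 7^4.

Final answer: 8 x 7^{4} = 19208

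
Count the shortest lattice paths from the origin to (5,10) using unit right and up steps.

Each path has 5 right steps and 10 up steps in some order (15 steps total).
Choose which 10 of the 15 steps are up: C(15,10).

Final answer: C(15,10) = 3003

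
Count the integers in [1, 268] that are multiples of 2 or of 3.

Multiples of 2: 134. Multiples of 3: 89. Of both (lcm=6): 44.
By inclusion-exclusion: 134 + 89 - 44.

Final answer: 179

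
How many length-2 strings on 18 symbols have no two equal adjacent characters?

First character: 18 choices. Each subsequent: 17 choices (must differ from the previous one).
Total: 18 x 17^1.

Final answer: 18 x 17^{1} = 306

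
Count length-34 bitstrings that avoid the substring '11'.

Let a(n) count valid strings. If the last bit is 0 the prefix is any valid string of length n-1; if it is 1 the string must end in 01 with a valid prefix of length n-2. So a(n) = a(n-1) + a(n-2), a(1)=2, a(2)=3.
Iterating the recurrence: a(1)=2, a(2)=3, a(3)=5, a(4)=8, a(5)=13, a(6)=21, a(7)=34, a(8)=55, a(9)=89, a(10)=144, a(11)=233, a(12)=377, a(13)=610, a(14)=987, a(15)=1597, a(16)=2584, a(17)=4181, a(18)=6765, a(19)=10946, a(20)=17711, a(21)=28657, a(22)=46368, a(23)=75025, a(24)=121393, a(25)=196418, a(26)=317811, a(27)=514229, a(28)=832040, a(29)=1346269, a(30)=2178309, a(31)=3524578, a(32)=5702887, a(33)=9227465, a(34)=14930352.

Final answer: 14930352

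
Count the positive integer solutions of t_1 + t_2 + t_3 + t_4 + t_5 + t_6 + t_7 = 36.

Substitute t'_i = t_i - 1 (so t'_i >= 0). Then sum t'_i = 36 - 7 = 29.
Stars and bars: C(29+7-1, 7-1) = C(35,6).

Final answer: C(35,6) = 1623160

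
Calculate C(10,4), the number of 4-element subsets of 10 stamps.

C(10,4) = 10!/(4! x (10-4)!).

Final answer: C(10,4) = 210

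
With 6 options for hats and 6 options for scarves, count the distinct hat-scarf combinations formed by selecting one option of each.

By the multiplication principle: 6 x 6.

Final answer: 36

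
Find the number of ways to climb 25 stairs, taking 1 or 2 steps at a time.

Let f(n) count the ways. The last step is size 1 or 2, so f(n) = f(n-1) + f(n-2) with f(1)=1, f(2)=2.
Building up term by term: f(1)=1, f(2)=2, f(3)=3, f(4)=5, f(5)=8, f(6)=13, f(7)=21, f(8)=34, f(9)=55, f(10)=89, f(11)=144, f(12)=233, f(13)=377, f(14)=610, f(15)=987, f(16)=1597, f(17)=2584, f(18)=4181, f(19)=6765, f(20)=10946, f(21)=17711, f(22)=28657, f(23)=46368, f(24)=75025, f(25)=121393.

Final answer: 121393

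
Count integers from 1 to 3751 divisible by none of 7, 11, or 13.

|div by 7|=535, |div by 11|=341, |div by 13|=288.
|div by 7&11|=48, |div by 7&13|=41, |div by 11&13|=26, |div by all|=3.
By inclusion-exclusion, divisible by at least one: 535+341+288-48-41-26+3 = 1052.
Not divisible by any: 3751 - 1052.

Final answer: 2699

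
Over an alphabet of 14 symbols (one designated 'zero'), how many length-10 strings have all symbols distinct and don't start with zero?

First digit: 13 (nonzero). Second: 13 (not first). Third: 12, etc.
Total: 13 x 13 x 12 x 11 x 10 x 9 x 8 x 7 x 6 x 5.

Final answer: 3372969600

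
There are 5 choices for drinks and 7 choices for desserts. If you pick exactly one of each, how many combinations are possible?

By the multiplication principle: 5 x 7.

Final answer: 35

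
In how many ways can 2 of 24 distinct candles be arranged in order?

P(24,2) = 24!/(24-2)! = 24!/22!.

Final answer: P(24,2) = 552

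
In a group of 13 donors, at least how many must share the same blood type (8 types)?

There are 8 possible values for blood type (8 types). With 13 donors and 8 categories, by pigeonhole: ceiling(13/8).

Final answer: 2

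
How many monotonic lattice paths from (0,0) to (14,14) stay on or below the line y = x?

Total monotonic paths to (14,14): C(28,14) = 40116600.
By the reflection principle, paths that go above the diagonal number C(28,15) = 37442160.
Valid Dyck paths: 40116600 - 37442160.
(Equivalently, C_{14} = C(28,14)/15 = 40116600/15.)

Final answer: C_{14} = 2674440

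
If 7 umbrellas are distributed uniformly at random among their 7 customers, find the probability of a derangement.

Use the recurrence D(n) = (n-1)(D(n-1) + D(n-2)) with D(0)=1, D(1)=0.
Building up: D(2)=1, D(3)=2, D(4)=9, D(5)=44, D(6)=265, D(7)=1854.
Total arrangements: 7! = 5040.
Probability = D(7)/7! = 103/280.

Final answer: D(7)/7! = 1854/5040 = 0.367857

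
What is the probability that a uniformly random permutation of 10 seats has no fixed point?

D(n) = (n-1)(D(n-1) + D(n-2)), D(0)=1, D(1)=0.
Building up: D(2)=1, D(3)=2, D(4)=9, D(5)=44, D(6)=265, D(7)=1854, D(8)=14833, D(9)=133496, D(10)=1334961.
Total arrangements: 10! = 3628800.
Probability = D(10)/10! = 16481/44800.

Final answer: D(10)/10! = 1334961/3628800 = 0.367879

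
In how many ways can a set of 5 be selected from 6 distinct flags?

C(6,5) = 6!/(5! x (6-5)!).

Final answer: C(6,5) = 6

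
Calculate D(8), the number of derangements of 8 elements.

D(n) = (n-1)(D(n-1) + D(n-2)), D(0)=1, D(1)=0.
D(2) = 1 x (0 + 1) = 1
D(3) = 2 x (1 + 0) = 2
D(4) = 3 x (2 + 1) = 9
D(5) = 4 x (9 + 2) = 44
D(6) = 5 x (44 + 9) = 265
D(7) = 6 x (265 + 44) = 1854
D(8) = 7 x (D(7) + D(6)) = 7 x (1854 + 265)

Final answer: D(8) = 14833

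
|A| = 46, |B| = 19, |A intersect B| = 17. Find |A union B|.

|A union B| = |A| + |B| - |A intersect B| = 46 + 19 - 17.

Final answer: 48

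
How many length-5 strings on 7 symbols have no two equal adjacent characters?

Let g(n) count such strings. g(1) = 7, and each valid string of length n-1 extends in 6 ways (any symbol but the last), so g(n) = 6 g(n-1).
Total: g(5) = 7 x 6^4.

Final answer: 7 x 6^{4} = 9072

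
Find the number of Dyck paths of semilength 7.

Total monotonic paths to (7,7): C(14,7) = 3432.
Paths that cross above y=x (reflection bijection): C(14,8) = 3003.
Valid Dyck paths: 3432 - 3003.
(Equivalently, C_{7} = C(14,7)/8 = 3432/8.)

Final answer: C_{7} = 429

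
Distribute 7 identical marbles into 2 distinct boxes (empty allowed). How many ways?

Stars and bars: C(n+k-1, k-1) = C(8,1).

Final answer: C(8,1) = 8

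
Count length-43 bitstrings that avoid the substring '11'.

A valid string ends in 0 (append to any length-(n-1) valid string) or in 01 (append to any length-(n-2) valid string), so a(n) = a(n-1) + a(n-2) with a(1)=2, a(2)=3.
Building up term by term: a(1)=2, a(2)=3, a(3)=5, a(4)=8, a(5)=13, a(6)=21, a(7)=34, a(8)=55, a(9)=89, a(10)=144, a(11)=233, a(12)=377, a(13)=610, a(14)=987, a(15)=1597, a(16)=2584, a(17)=4181, a(18)=6765, a(19)=10946, a(20)=17711, a(21)=28657, a(22)=46368, a(23)=75025, a(24)=121393, a(25)=196418, a(26)=317811, a(27)=514229, a(28)=832040, a(29)=1346269, a(30)=2178309, a(31)=3524578, a(32)=5702887, a(33)=9227465, a(34)=14930352, a(35)=24157817, a(36)=39088169, a(37)=63245986, a(38)=102334155, a(39)=165580141, a(40)=267914296, a(41)=433494437, a(42)=701408733, a(43)=1134903170.

Final answer: 1134903170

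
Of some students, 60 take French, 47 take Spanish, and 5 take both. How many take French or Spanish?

|A union B| = |A| + |B| - |A intersect B| = 60 + 47 - 5.

Final answer: 102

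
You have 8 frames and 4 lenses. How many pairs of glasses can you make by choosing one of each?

By the multiplication principle: 8 x 4.

Final answer: 32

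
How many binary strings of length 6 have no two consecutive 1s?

Let a(n) count valid strings. If the last bit is 0 the prefix is any valid string of length n-1; if it is 1 the string must end in 01 with a valid prefix of length n-2. So a(n) = a(n-1) + a(n-2), a(1)=2, a(2)=3.
Building up term by term: a(1)=2, a(2)=3, a(3)=5, a(4)=8, a(5)=13, a(6)=21.

Final answer: 21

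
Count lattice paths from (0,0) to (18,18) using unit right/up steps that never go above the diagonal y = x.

Total monotonic paths to (18,18): C(36,18) = 9075135300.
Paths that cross above y=x (reflection bijection): C(36,19) = 8597496600.
Valid Dyck paths: 9075135300 - 8597496600.
(Check: C(36,18) - C(36,19) = C(36,18)/19, the Catalan number C_{18}.)

Final answer: C_{18} = 477638700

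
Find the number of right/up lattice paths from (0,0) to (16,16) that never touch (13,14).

Total paths to (16,16): C(32,16) = 601080390.
Paths through (13,14): C(27,14) x C(5,2) = 200583000.
Avoiding (13,14): 601080390 - 200583000.

Final answer: 400497390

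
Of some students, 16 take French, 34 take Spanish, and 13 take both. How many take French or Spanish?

|A union B| = |A| + |B| - |A intersect B| = 16 + 34 - 13.

Final answer: 37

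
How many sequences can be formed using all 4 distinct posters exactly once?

The number of ways to arrange 4 distinct objects is 4!.

Final answer: 4! = 24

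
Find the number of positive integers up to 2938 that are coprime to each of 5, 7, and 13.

|div by 5|=587, |div by 7|=419, |div by 13|=226.
|div by 5&7|=83, |div by 5&13|=45, |div by 7&13|=32, |div by all|=6.
By inclusion-exclusion, divisible by at least one: 587+419+226-83-45-32+6 = 1078.
Not divisible by any: 2938 - 1078.

Final answer: 1860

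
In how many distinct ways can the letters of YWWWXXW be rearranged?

Letters (W:4, X:2, Y:1). Total letters: 7.
Permutations = 7!/(4! x 2!).

Final answer: 105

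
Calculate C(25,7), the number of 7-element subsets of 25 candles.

C(25,7) = 25!/(7! x 18!).

Final answer: \binom{25}{7} = 480700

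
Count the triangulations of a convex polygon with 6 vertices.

The structures are counted by the Catalan number C_n. Here n = 6 - 2 = 4.
C_n = C(2n,n) - C(2n,n+1), so C_{4} = C(8,4) - C(8,5) = 70 - 56.

Final answer: C_{4} = 14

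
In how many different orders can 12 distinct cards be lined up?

The number of ways to arrange 12 distinct objects is 12!.

Final answer: 12! = 479001600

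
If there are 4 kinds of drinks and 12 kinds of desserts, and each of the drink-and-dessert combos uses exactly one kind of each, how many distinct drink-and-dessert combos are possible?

By the multiplication principle: 4 x 12.

Final answer: 48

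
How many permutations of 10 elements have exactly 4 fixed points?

Choose which 4 elements are fixed: C(10,4) = 210.
Derange the remaining 6 using D(j) = (j-1)(D(j-1) + D(j-2)), D(0)=1, D(1)=0: D(2)=1, D(3)=2, D(4)=9, D(5)=44, D(6)=265.
Total: 210 x 265.

Final answer: C(10,4) D(6) = 55650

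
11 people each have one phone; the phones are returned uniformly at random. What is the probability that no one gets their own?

Use the recurrence D(n) = (n-1)(D(n-1) + D(n-2)) with D(0)=1, D(1)=0.
Building up: D(2)=1, D(3)=2, D(4)=9, D(5)=44, D(6)=265, D(7)=1854, D(8)=14833, D(9)=133496, D(10)=1334961, D(11)=14684570.
Total arrangements: 11! = 39916800.
Probability = D(11)/11! = 1468457/3991680.

Final answer: D(11)/11! = 14684570/39916800 = 0.367879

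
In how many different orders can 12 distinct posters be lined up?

The number of ways to arrange 12 distinct objects is 12!.

Final answer: 12! = 479001600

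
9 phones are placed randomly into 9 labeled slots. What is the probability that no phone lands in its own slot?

D(n) = (n-1)(D(n-1) + D(n-2)), D(0)=1, D(1)=0.
Building up: D(2)=1, D(3)=2, D(4)=9, D(5)=44, D(6)=265, D(7)=1854, D(8)=14833, D(9)=133496.
Total arrangements: 9! = 362880.
Probability = D(9)/9! = 16687/45360.

Final answer: D(9)/9! = 133496/362880 = 0.367879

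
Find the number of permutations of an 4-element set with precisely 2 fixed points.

Choose which 2 elements are fixed: C(4,2) = 6.
Derange the remaining 2 using D(j) = (j-1)(D(j-1) + D(j-2)), D(0)=1, D(1)=0: D(2)=1.
Total: 6 x 1.

Final answer: C(4,2) D(2) = 6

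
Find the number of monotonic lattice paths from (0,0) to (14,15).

Each path has 14 right steps and 15 up steps in some order (29 steps total).
Choose which 15 of the 29 steps are up: C(29,15).

Final answer: C(29,15) = 77558760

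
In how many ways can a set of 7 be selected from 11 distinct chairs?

C(11,7) = 11!/(7! x 4!).

Final answer: \binom{11}{7} = 330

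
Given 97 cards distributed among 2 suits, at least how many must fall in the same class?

By pigeonhole with 97 objects and 2 categories: ceiling(97/2).

Final answer: 49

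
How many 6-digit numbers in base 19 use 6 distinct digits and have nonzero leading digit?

First digit: 18 (nonzero). Second: 18 (not first). Third: 17, etc.
Total: 18 x 18 x 17 x 16 x 15 x 14.

Final answer: 18506880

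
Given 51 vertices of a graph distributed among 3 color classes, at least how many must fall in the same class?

By pigeonhole with 51 objects and 3 categories: ceiling(51/3).

Final answer: 17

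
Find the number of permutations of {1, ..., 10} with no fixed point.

Derangements satisfy D(n) = (n-1)(D(n-1) + D(n-2)), starting from D(0)=1, D(1)=0.
Building up: D(2)=1, D(3)=2, D(4)=9, D(5)=44, D(6)=265, D(7)=1854, D(8)=14833, D(9)=133496.
D(10) = 9 x (D(9) + D(8)) = 9 x (133496 + 14833).

Final answer: D(10) = 1334961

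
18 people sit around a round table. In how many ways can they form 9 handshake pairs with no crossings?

This is counted by the nth Catalan number C_n. Here n = 18/2 = 9.
C_n = C(2n,n)/(n+1), so C_{9} = C(18,9)/10 = 48620/10.

Final answer: C_{9} = 4862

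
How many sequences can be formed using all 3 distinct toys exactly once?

The number of ways to arrange 3 distinct objects is 3!.

Final answer: 3! = 6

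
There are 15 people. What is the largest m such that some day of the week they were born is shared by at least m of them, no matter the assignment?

There are 7 possible values for day of the week they were born. With 15 people and 7 categories, by pigeonhole: ceiling(15/7).

Final answer: 3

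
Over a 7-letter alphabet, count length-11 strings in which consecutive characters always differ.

First character: 7 choices. Each subsequent: 6 choices (must differ from the previous one).
Total: 7 x 6^10.

Final answer: 7 x 6^{10} = 423263232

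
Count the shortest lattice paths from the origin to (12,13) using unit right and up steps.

Each path has 12 right steps and 13 up steps in some order (25 steps total).
Choose which 13 of the 25 steps are up: C(25,13).

Final answer: C(25,13) = 5200300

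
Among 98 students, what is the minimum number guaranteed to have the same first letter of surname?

There are 26 possible values for first letter of surname. With 98 students and 26 categories, by pigeonhole: ceiling(98/26).

Final answer: 4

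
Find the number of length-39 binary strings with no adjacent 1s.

A valid string ends in 0 (append to any length-(n-1) valid string) or in 01 (append to any length-(n-2) valid string), so a(n) = a(n-1) + a(n-2) with a(1)=2, a(2)=3.
Computing successive values: a(1)=2, a(2)=3, a(3)=5, a(4)=8, a(5)=13, a(6)=21, a(7)=34, a(8)=55, a(9)=89, a(10)=144, a(11)=233, a(12)=377, a(13)=610, a(14)=987, a(15)=1597, a(16)=2584, a(17)=4181, a(18)=6765, a(19)=10946, a(20)=17711, a(21)=28657, a(22)=46368, a(23)=75025, a(24)=121393, a(25)=196418, a(26)=317811, a(27)=514229, a(28)=832040, a(29)=1346269, a(30)=2178309, a(31)=3524578, a(32)=5702887, a(33)=9227465, a(34)=14930352, a(35)=24157817, a(36)=39088169, a(37)=63245986, a(38)=102334155, a(39)=165580141.

Final answer: 165580141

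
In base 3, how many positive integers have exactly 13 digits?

Leading digit: 2 options (nonzero). Other 12 digit(s): 3 options each.
Total: 2 x 3^12.

Final answer: 1062882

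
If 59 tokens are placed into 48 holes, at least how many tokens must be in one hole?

By the pigeonhole principle: ceiling(59/48).

Final answer: 2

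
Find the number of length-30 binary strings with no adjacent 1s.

Classify by the final bit: ...0 gives a(n-1) strings, ...01 gives a(n-2) strings. Thus a(n) = a(n-1) + a(n-2) with a(1)=2, a(2)=3.
Iterating the recurrence: a(1)=2, a(2)=3, a(3)=5, a(4)=8, a(5)=13, a(6)=21, a(7)=34, a(8)=55, a(9)=89, a(10)=144, a(11)=233, a(12)=377, a(13)=610, a(14)=987, a(15)=1597, a(16)=2584, a(17)=4181, a(18)=6765, a(19)=10946, a(20)=17711, a(21)=28657, a(22)=46368, a(23)=75025, a(24)=121393, a(25)=196418, a(26)=317811, a(27)=514229, a(28)=832040, a(29)=1346269, a(30)=2178309.

Final answer: 2178309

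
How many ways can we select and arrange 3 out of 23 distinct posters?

P(23,3) = 23!/(23-3)! = 23!/20!.

Final answer: P(23,3) = 10626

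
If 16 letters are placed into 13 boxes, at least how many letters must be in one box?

By the pigeonhole principle: ceiling(16/13).

Final answer: 2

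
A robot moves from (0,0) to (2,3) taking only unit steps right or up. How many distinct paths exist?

Each path has 2 right steps and 3 up steps in some order (5 steps total).
Choose which 3 of the 5 steps are up: C(5,3).

Final answer: C(5,3) = 10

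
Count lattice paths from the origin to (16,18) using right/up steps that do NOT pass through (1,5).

Total paths to (16,18): C(34,18) = 2203961430.
Paths through (1,5): C(6,5) x C(28,13) = 224652960.
Avoiding (1,5): 2203961430 - 224652960.

Final answer: 1979308470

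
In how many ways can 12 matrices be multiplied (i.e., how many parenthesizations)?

The structures are counted by the Catalan number C_n. Here n = 12 - 1 = 11.
C_n = (2n)!/(n!(n+1)!), so C_{11} = 22!/(11! x 12!) = C(22,11)/12 = 705432/12.

Final answer: C_{11} = 58786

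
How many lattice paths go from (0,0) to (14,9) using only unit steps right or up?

Each path has 14 right steps and 9 up steps in some order (23 steps total).
Choose which 9 of the 23 steps are up: C(23,9).

Final answer: C(23,9) = 817190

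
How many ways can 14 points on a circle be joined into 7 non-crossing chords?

This is counted by the nth Catalan number C_n. Here n = 14/2 = 7.
C_n = (2n)!/(n!(n+1)!), so C_{7} = 14!/(7! x 8!) = C(14,7)/8 = 3432/8.

Final answer: C_{7} = 429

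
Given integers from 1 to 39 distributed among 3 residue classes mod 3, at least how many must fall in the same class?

By pigeonhole with 39 objects and 3 categories: ceiling(39/3).

Final answer: 13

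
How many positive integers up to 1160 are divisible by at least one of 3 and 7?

Multiples of 3: 386. Multiples of 7: 165. Of both (lcm=21): 55.
By inclusion-exclusion: 386 + 165 - 55.

Final answer: 496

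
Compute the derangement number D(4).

Use the recurrence D(n) = (n-1)(D(n-1) + D(n-2)) with D(0)=1, D(1)=0.
Building up: D(2)=1, D(3)=2.
D(4) = 3 x (D(3) + D(2)) = 3 x (2 + 1).

Final answer: D(4) = 9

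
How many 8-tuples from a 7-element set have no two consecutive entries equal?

First character: 7 choices. Each subsequent: 6 choices (must differ from the previous one).
Total: 7 x 6^7.

Final answer: 7 x 6^{7} = 1959552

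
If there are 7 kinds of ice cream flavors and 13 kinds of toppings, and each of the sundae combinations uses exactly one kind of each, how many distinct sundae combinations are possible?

By the multiplication principle: 7 x 13.

Final answer: 91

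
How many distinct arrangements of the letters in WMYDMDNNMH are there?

Letters (D:2, H:1, M:3, N:2, W:1, Y:1). Total letters: 10.
Permutations = 10!/(3! x 2! x 2!).

Final answer: 151200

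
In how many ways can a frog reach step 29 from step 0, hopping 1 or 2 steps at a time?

Let f(n) count the ways. The last step is size 1 or 2, so f(n) = f(n-1) + f(n-2) with f(1)=1, f(2)=2.
Iterating the recurrence: f(1)=1, f(2)=2, f(3)=3, f(4)=5, f(5)=8, f(6)=13, f(7)=21, f(8)=34, f(9)=55, f(10)=89, f(11)=144, f(12)=233, f(13)=377, f(14)=610, f(15)=987, f(16)=1597, f(17)=2584, f(18)=4181, f(19)=6765, f(20)=10946, f(21)=17711, f(22)=28657, f(23)=46368, f(24)=75025, f(25)=121393, f(26)=196418, f(27)=317811, f(28)=514229, f(29)=832040.

Final answer: 832040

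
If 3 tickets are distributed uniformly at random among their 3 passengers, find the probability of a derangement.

Use the recurrence D(n) = (n-1)(D(n-1) + D(n-2)) with D(0)=1, D(1)=0.
Building up: D(2)=1, D(3)=2.
Total arrangements: 3! = 6.
Probability = D(3)/3! = 1/3.

Final answer: D(3)/3! = 2/6 = 0.333333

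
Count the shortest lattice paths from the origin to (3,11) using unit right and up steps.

Each path has 3 right steps and 11 up steps in some order (14 steps total).
Choose which 11 of the 14 steps are up: C(14,11).

Final answer: C(14,11) = 364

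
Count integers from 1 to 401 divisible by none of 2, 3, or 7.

|div by 2|=200, |div by 3|=133, |div by 7|=57.
|div by 2&3|=66, |div by 2&7|=28, |div by 3&7|=19, |div by all|=9.
By inclusion-exclusion, divisible by at least one: 200+133+57-66-28-19+9 = 286.
Not divisible by any: 401 - 286.

Final answer: 115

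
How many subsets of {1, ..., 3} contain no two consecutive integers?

Condition on whether n belongs to the subset: if not, any valid subset of {1, ..., n-1} works (a(n-1)); if so, n-1 is excluded and the rest is a valid subset of {1, ..., n-2} (a(n-2)). Hence a(n) = a(n-1) + a(n-2), a(1)=2, a(2)=3.
Computing successive values: a(1)=2, a(2)=3, a(3)=5.

Final answer: 5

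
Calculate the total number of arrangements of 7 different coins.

The number of ways to arrange 7 distinct objects is 7!.

Final answer: 7! = 5040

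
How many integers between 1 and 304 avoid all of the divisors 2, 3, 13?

|div by 2|=152, |div by 3|=101, |div by 13|=23.
|div by 2&3|=50, |div by 2&13|=11, |div by 3&13|=7, |div by all|=3.
By inclusion-exclusion, divisible by at least one: 152+101+23-50-11-7+3 = 211.
Not divisible by any: 304 - 211.

Final answer: 93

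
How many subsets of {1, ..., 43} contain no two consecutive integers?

Condition on whether n belongs to the subset: if not, any valid subset of {1, ..., n-1} works (a(n-1)); if so, n-1 is excluded and the rest is a valid subset of {1, ..., n-2} (a(n-2)). Hence a(n) = a(n-1) + a(n-2), a(1)=2, a(2)=3.
Computing successive values: a(1)=2, a(2)=3, a(3)=5, a(4)=8, a(5)=13, a(6)=21, a(7)=34, a(8)=55, a(9)=89, a(10)=144, a(11)=233, a(12)=377, a(13)=610, a(14)=987, a(15)=1597, a(16)=2584, a(17)=4181, a(18)=6765, a(19)=10946, a(20)=17711, a(21)=28657, a(22)=46368, a(23)=75025, a(24)=121393, a(25)=196418, a(26)=317811, a(27)=514229, a(28)=832040, a(29)=1346269, a(30)=2178309, a(31)=3524578, a(32)=5702887, a(33)=9227465, a(34)=14930352, a(35)=24157817, a(36)=39088169, a(37)=63245986, a(38)=102334155, a(39)=165580141, a(40)=267914296, a(41)=433494437, a(42)=701408733, a(43)=1134903170.

Final answer: 1134903170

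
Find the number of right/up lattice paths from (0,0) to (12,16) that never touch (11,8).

Total paths to (12,16): C(28,16) = 30421755.
Paths through (11,8): C(19,8) x C(9,8) = 680238.
Avoiding (11,8): 30421755 - 680238.

Final answer: 29741517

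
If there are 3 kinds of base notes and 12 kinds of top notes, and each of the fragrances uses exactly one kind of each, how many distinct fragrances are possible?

By the multiplication principle: 3 x 12.

Final answer: 36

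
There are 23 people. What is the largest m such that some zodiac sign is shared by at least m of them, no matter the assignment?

There are 12 possible values for zodiac sign. With 23 people and 12 categories, by pigeonhole: ceiling(23/12).

Final answer: 2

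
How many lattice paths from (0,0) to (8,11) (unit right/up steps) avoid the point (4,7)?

Total paths to (8,11): C(19,11) = 75582.
Paths through (4,7): C(11,7) x C(8,4) = 23100.
Avoiding (4,7): 75582 - 23100.

Final answer: 52482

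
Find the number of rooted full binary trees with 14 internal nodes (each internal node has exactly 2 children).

This is a standard Catalan-number count: the answer is C_n. Here n = 14.
C_n = (2n)!/(n!(n+1)!), so C_{14} = 28!/(14! x 15!) = C(28,14)/15 = 40116600/15.

Final answer: C_{14} = 2674440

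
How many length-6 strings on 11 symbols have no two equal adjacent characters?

Let g(n) count such strings. g(1) = 11, and each valid string of length n-1 extends in 10 ways (any symbol but the last), so g(n) = 10 g(n-1).
Total: g(6) = 11 x 10^5.

Final answer: 11 x 10^{5} = 1100000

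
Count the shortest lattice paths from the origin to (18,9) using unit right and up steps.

Each path has 18 right steps and 9 up steps in some order (27 steps total).
Choose which 9 of the 27 steps are up: C(27,9).

Final answer: C(27,9) = 4686825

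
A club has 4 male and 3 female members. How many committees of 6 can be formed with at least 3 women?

Sum over valid woman counts:
C(3,3)C(4,3).

Final answer: 4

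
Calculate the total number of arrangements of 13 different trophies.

The number of ways to arrange 13 distinct objects is 13!.

Final answer: 13! = 6227020800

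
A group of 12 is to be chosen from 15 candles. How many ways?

C(15,12) = 15!/(12! x 3!).

Final answer: \binom{15}{12} = 455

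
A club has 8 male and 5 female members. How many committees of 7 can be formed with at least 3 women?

Sum over valid woman counts:
C(5,3)C(8,4) = 700
C(5,4)C(8,3) = 280
C(5,5)C(8,2) = 28
Total: 700 + 280 + 28.

Final answer: 1008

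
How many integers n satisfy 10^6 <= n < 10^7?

First digit: 9 choices (1-9). Each of the remaining 6 digits: 10 choices.
Total: 9 x 10^6.

Final answer: 9000000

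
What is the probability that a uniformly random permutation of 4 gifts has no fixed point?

Derangements satisfy D(n) = (n-1)(D(n-1) + D(n-2)), starting from D(0)=1, D(1)=0.
Building up: D(2)=1, D(3)=2, D(4)=9.
Total arrangements: 4! = 24.
Probability = D(4)/4! = 3/8.

Final answer: D(4)/4! = 9/24 = 0.375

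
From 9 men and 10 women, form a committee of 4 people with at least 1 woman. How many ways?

Sum over valid woman counts:
C(10,1)C(9,3) = 840
C(10,2)C(9,2) = 1620
C(10,3)C(9,1) = 1080
C(10,4)C(9,0) = 210
Total: 840 + 1620 + 1080 + 210.

Final answer: 3750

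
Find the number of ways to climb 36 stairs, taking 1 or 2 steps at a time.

Let f(n) count the ways. The last step is size 1 or 2, so f(n) = f(n-1) + f(n-2) with f(1)=1, f(2)=2.
Computing successive values: f(1)=1, f(2)=2, f(3)=3, f(4)=5, f(5)=8, f(6)=13, f(7)=21, f(8)=34, f(9)=55, f(10)=89, f(11)=144, f(12)=233, f(13)=377, f(14)=610, f(15)=987, f(16)=1597, f(17)=2584, f(18)=4181, f(19)=6765, f(20)=10946, f(21)=17711, f(22)=28657, f(23)=46368, f(24)=75025, f(25)=121393, f(26)=196418, f(27)=317811, f(28)=514229, f(29)=832040, f(30)=1346269, f(31)=2178309, f(32)=3524578, f(33)=5702887, f(34)=9227465, f(35)=14930352, f(36)=24157817.

Final answer: 24157817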